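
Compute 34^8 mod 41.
37

Use repeated squaring. Binary(8) = 1000. Walk through the bits of the exponent 8 left-to-right: at each bit after the leading one, square the running value, then multiply by 34 if the bit is 1 (always reducing mod 41):
  bit 1 = 1 (leading): start with 34.
  bit 2 = 0: square 34^2 = 1156 ≡ 8 (mod 41).
  bit 3 = 0: square 8^2 = 64 ≡ 23 (mod 41).
  bit 4 = 0: square 23^2 = 529 ≡ 37 (mod 41).
Final value: 34^8 ≡ 37 (mod 41).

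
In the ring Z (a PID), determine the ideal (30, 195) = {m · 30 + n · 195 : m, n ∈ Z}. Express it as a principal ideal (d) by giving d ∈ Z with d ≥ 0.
(30, 195) = (15); d = 15

In the PID Z, (a, b) is generated by gcd(a, b). Compute gcd(195, 30) with the extended Euclidean algorithm, tracking rows (r, s, t) with s·195 + t·30 = r:
  row A: (195, 1, 0)   [1·195 + 0·30 = 195]
  row B: (30, 0, 1)   [0·195 + 1·30 = 30]
  195 = 6·30 + 15   → row C = row A − 6·row B = (15, 1, −6)   [check: 1·195 − 6·30 = 15]
  30 = 2·15 + 0   → remainder 0, stop. gcd = 15 (last nonzero row C).
So gcd(30, 195) = 15, with Bézout identity 1·195 − 6·30 = 15. Containment (⊇): the Bézout identity exhibits 15 as an element of (30, 195), giving (15) ⊆ (30, 195). Containment (⊆): since 15 | 30 and 15 | 195 (30 = 15·2, 195 = 15·13), every Z-linear combination of 30 and 195 is divisible by 15, so (30, 195) ⊆ (15). Therefore (30, 195) = (15), d = 15.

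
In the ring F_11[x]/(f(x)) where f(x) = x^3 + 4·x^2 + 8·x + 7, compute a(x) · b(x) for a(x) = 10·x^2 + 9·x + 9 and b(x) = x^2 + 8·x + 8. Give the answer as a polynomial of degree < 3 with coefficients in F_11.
a · b ≡ 6·x^2 + x + 4 (mod f(x))

Multiply as integer polynomials: a · b = 10·x^4 + 89·x^3 + 161·x^2 + 144·x + 72. Reducing coefficients mod 11: a · b ≡ 10·x^4 + x^3 + 7·x^2 + x + 6. Now divide by f(x) = x^3 + 4·x^2 + 8·x + 7 in F_11[x], eliminating the leading term at each step:
  leading term 10·x^4: subtract (10·x)·f(x) = 10·x^4 + 7·x^3 + 3·x^2 + 4·x, leaving 5·x^3 + 4·x^2 + 8·x + 6 (coefficients mod 11)
  leading term 5·x^3: subtract (5)·f(x) = 5·x^3 + 9·x^2 + 7·x + 2, leaving 6·x^2 + x + 4 (coefficients mod 11)
The degree is now < 3, so this is the remainder. Hence a · b ≡ 6·x^2 + x + 4 in F_11[x]/(f).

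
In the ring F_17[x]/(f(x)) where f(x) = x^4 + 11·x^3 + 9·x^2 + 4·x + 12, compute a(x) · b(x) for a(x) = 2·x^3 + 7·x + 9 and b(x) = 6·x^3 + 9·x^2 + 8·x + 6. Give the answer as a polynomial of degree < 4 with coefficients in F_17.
Multiply as integer polynomials: a · b = 12·x^6 + 18·x^5 + 58·x^4 + 129·x^3 + 137·x^2 + 114·x + 54. Reducing coefficients mod 17: a · b ≡ 12·x^6 + x^5 + 7·x^4 + 10·x^3 + x^2 + 12·x + 3. Now divide by f(x) = x^4 + 11·x^3 + 9·x^2 + 4·x + 12 in F_17[x], eliminating the leading term at each step:
  leading term 12·x^6: subtract (12·x^2)·f(x) = 12·x^6 + 13·x^5 + 6·x^4 + 14·x^3 + 8·x^2, leaving 5·x^5 + x^4 + 13·x^3 + 10·x^2 + 12·x + 3 (coefficients mod 17)
  leading term 5·x^5: subtract (5·x)·f(x) = 5·x^5 + 4·x^4 + 11·x^3 + 3·x^2 + 9·x, leaving 14·x^4 + 2·x^3 + 7·x^2 + 3·x + 3 (coefficients mod 17)
  leading term 14·x^4: subtract (14)·f(x) = 14·x^4 + x^3 + 7·x^2 + 5·x + 15, leaving x^3 + 15·x + 5 (coefficients mod 17)
The degree is now < 4, so this is the remainder. Hence a · b ≡ x^3 + 15·x + 5 in F_17[x]/(f).

Final answer: a · b ≡ x^3 + 15·x + 5 (mod f(x))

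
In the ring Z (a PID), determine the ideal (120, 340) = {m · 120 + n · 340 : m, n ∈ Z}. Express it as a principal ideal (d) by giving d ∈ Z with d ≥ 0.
(120, 340) = (20); d = 20

In the PID Z, (a, b) is generated by gcd(a, b). Compute gcd(340, 120) with the extended Euclidean algorithm, tracking rows (r, s, t) with s·340 + t·120 = r:
  row A: (340, 1, 0)   [1·340 + 0·120 = 340]
  row B: (120, 0, 1)   [0·340 + 1·120 = 120]
  340 = 2·120 + 100   → row C = row A − 2·row B = (100, 1, −2)   [check: 1·340 − 2·120 = 100]
  120 = 1·100 + 20   → row D = row B − 1·row C = (20, −1, 3)   [check: −1·340 + 3·120 = 20]
  100 = 5·20 + 0   → remainder 0, stop. gcd = 20 (last nonzero row D).
So gcd(120, 340) = 20, with Bézout identity −1·340 + 3·120 = 20. Containment (⊇): the Bézout identity exhibits 20 as an element of (120, 340), giving (20) ⊆ (120, 340). Containment (⊆): since 20 | 120 and 20 | 340 (120 = 20·6, 340 = 20·17), every Z-linear combination of 120 and 340 is divisible by 20, so (120, 340) ⊆ (20). Therefore (120, 340) = (20), d = 20.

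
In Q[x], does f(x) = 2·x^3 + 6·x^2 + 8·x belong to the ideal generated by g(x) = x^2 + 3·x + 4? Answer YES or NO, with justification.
YES

In Q[x] the ideal (g) consists of all multiples of g, so f ∈ (g) iff g | f, i.e. iff the remainder of f on division by g is 0. Divide f by g (g is monic, so eliminate the leading term of the running remainder at each step):
  leading term 2·x^3: subtract (2·x)·g(x) = 2·x^3 + 6·x^2 + 8·x, leaving 0
The remainder is 0, so f(x) = g(x) · h(x) with h(x) = 2·x. Hence g | f, i.e. f ∈ (g).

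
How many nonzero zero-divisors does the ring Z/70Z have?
Z/70Z has 45 nonzero zero-divisors

In Z/70Z each nonzero element is either a unit (gcd with 70 is 1) or a zero-divisor (gcd > 1). The number of units is φ(70): factorise 70 = 2 · 5 · 7, so φ(70) = (2 − 1) · (5 − 1) · (7 − 1) = 1 · 4 · 6 = 24. The nonzero elements number 70 − 1 = 69. Hence the nonzero zero-divisors number 69 − 24 = 45.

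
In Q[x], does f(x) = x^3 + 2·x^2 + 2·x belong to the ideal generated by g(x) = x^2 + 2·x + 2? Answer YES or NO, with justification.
YES

In Q[x] the ideal (g) consists of all multiples of g, so f ∈ (g) iff g | f, i.e. iff the remainder of f on division by g is 0. Divide f by g (g is monic, so eliminate the leading term of the running remainder at each step):
  leading term x^3: subtract (x)·g(x) = x^3 + 2·x^2 + 2·x, leaving 0
The remainder is 0, so f(x) = g(x) · h(x) with h(x) = x. Hence g | f, i.e. f ∈ (g).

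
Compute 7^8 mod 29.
7

Use repeated squaring. Binary(8) = 1000. Walk through the bits of the exponent 8 left-to-right: at each bit after the leading one, square the running value, then multiply by 7 if the bit is 1 (always reducing mod 29):
  bit 1 = 1 (leading): start with 7.
  bit 2 = 0: square 7^2 = 49 ≡ 20 (mod 29).
  bit 3 = 0: square 20^2 = 400 ≡ 23 (mod 29).
  bit 4 = 0: square 23^2 = 529 ≡ 7 (mod 29).
Final value: 7^8 ≡ 7 (mod 29).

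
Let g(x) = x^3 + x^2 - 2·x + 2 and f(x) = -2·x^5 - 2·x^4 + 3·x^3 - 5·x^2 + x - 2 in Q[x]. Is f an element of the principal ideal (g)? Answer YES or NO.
NO

In Q[x] the ideal (g) consists of all multiples of g, so f ∈ (g) iff g | f, i.e. iff the remainder of f on division by g is 0. Divide f by g (g is monic, so eliminate the leading term of the running remainder at each step):
  leading term -2·x^5: subtract (-2·x^2)·g(x) = -2·x^5 - 2·x^4 + 4·x^3 - 4·x^2, leaving -x^3 - x^2 + x - 2
  leading term -x^3: subtract (-1)·g(x) = -x^3 - x^2 + 2·x - 2, leaving -x
The remainder r(x) = -x ≠ 0 (and deg r < deg g), so g ∤ f, i.e. f ∉ (g).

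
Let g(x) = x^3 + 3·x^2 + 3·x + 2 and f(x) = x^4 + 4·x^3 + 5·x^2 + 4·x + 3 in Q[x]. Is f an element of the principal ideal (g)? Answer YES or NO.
NO

In Q[x] the ideal (g) consists of all multiples of g, so f ∈ (g) iff g | f, i.e. iff the remainder of f on division by g is 0. Divide f by g (g is monic, so eliminate the leading term of the running remainder at each step):
  leading term x^4: subtract (x)·g(x) = x^4 + 3·x^3 + 3·x^2 + 2·x, leaving x^3 + 2·x^2 + 2·x + 3
  leading term x^3: subtract (1)·g(x) = x^3 + 3·x^2 + 3·x + 2, leaving -x^2 - x + 1
The remainder r(x) = -x^2 - x + 1 ≠ 0 (and deg r < deg g), so g ∤ f, i.e. f ∉ (g).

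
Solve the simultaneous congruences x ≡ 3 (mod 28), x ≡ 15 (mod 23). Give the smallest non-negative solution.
The moduli 28, 23 are pairwise coprime, so by the CRT there is a unique solution mod 28·23 = 644.
Solve by successive substitution. Start with x ≡ 3 (mod 28).
  Combine with x ≡ 15 (mod 23): write x = 3 + 28·t and require 3 + 28·t ≡ 15 (mod 23), i.e. 28·t ≡ 15 − 3 ≡ 12 (mod 23). Since 28^(−1) ≡ 14 (mod 23) (28 ≡ 5 (mod 23)), t ≡ 14·12 ≡ 7 (mod 23). So x ≡ 3 + 28·7 = 199 (mod 644).
Unique solution in [0, 644): x = 199.

Final answer: x ≡ 199 (mod 644); the representative in [0, 644) is 199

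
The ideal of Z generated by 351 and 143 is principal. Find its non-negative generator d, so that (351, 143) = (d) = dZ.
In the PID Z, (a, b) is generated by gcd(a, b). Compute gcd(351, 143) with the extended Euclidean algorithm, tracking rows (r, s, t) with s·351 + t·143 = r:
  row A: (351, 1, 0)   [1·351 + 0·143 = 351]
  row B: (143, 0, 1)   [0·351 + 1·143 = 143]
  351 = 2·143 + 65   → row C = row A − 2·row B = (65, 1, −2)   [check: 1·351 − 2·143 = 65]
  143 = 2·65 + 13   → row D = row B − 2·row C = (13, −2, 5)   [check: −2·351 + 5·143 = 13]
  65 = 5·13 + 0   → remainder 0, stop. gcd = 13 (last nonzero row D).
So gcd(351, 143) = 13, with Bézout identity −2·351 + 5·143 = 13. Containment (⊇): the Bézout identity exhibits 13 as an element of (351, 143), giving (13) ⊆ (351, 143). Containment (⊆): since 13 | 351 and 13 | 143 (351 = 13·27, 143 = 13·11), every Z-linear combination of 351 and 143 is divisible by 13, so (351, 143) ⊆ (13). Therefore (351, 143) = (13), d = 13.

Final answer: (351, 143) = (13); d = 13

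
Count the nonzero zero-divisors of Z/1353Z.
Z/1353Z has 552 nonzero zero-divisors

In Z/1353Z each nonzero element is either a unit (gcd with 1353 is 1) or a zero-divisor (gcd > 1). The number of units is φ(1353): factorise 1353 = 3 · 11 · 41, so φ(1353) = (3 − 1) · (11 − 1) · (41 − 1) = 2 · 10 · 40 = 800. The nonzero elements number 1353 − 1 = 1352. Hence the nonzero zero-divisors number 1352 − 800 = 552.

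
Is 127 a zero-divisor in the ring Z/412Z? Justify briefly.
NO

gcd(127, 412) = 1, so 127 is a unit in Z/412Z (it has a multiplicative inverse). A unit cannot be a zero-divisor: if 127·b ≡ 0 then multiplying both sides by 127^(−1) gives b ≡ 0. So 127 is not a zero-divisor.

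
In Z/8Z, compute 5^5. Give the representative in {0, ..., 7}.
5

Use repeated squaring. Binary(5) = 101. Walk through the bits of the exponent 5 left-to-right: at each bit after the leading one, square the running value, then multiply by 5 if the bit is 1 (always reducing mod 8):
  bit 1 = 1 (leading): start with 5.
  bit 2 = 0: square 5^2 = 25 ≡ 1 (mod 8).
  bit 3 = 1: square 1^2 = 1; bit is 1, so multiply 1·5 = 5 (mod 8).
Final value: 5^5 ≡ 5 (mod 8).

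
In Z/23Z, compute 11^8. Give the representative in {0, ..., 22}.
8

Use repeated squaring. Binary(8) = 1000. Walk through the bits of the exponent 8 left-to-right: at each bit after the leading one, square the running value, then multiply by 11 if the bit is 1 (always reducing mod 23):
  bit 1 = 1 (leading): start with 11.
  bit 2 = 0: square 11^2 = 121 ≡ 6 (mod 23).
  bit 3 = 0: square 6^2 = 36 ≡ 13 (mod 23).
  bit 4 = 0: square 13^2 = 169 ≡ 8 (mod 23).
Final value: 11^8 ≡ 8 (mod 23).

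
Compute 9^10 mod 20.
Use repeated squaring. Binary(10) = 1010. Walk through the bits of the exponent 10 left-to-right: at each bit after the leading one, square the running value, then multiply by 9 if the bit is 1 (always reducing mod 20):
  bit 1 = 1 (leading): start with 9.
  bit 2 = 0: square 9^2 = 81 ≡ 1 (mod 20).
  bit 3 = 1: square 1^2 = 1; bit is 1, so multiply 1·9 = 9 (mod 20).
  bit 4 = 0: square 9^2 = 81 ≡ 1 (mod 20).
Final value: 9^10 ≡ 1 (mod 20).

Final answer: 1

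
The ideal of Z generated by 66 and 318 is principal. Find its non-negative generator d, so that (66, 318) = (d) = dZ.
In the PID Z, (a, b) is generated by gcd(a, b). Compute gcd(318, 66) with the extended Euclidean algorithm, tracking rows (r, s, t) with s·318 + t·66 = r:
  row A: (318, 1, 0)   [1·318 + 0·66 = 318]
  row B: (66, 0, 1)   [0·318 + 1·66 = 66]
  318 = 4·66 + 54   → row C = row A − 4·row B = (54, 1, −4)   [check: 1·318 − 4·66 = 54]
  66 = 1·54 + 12   → row D = row B − 1·row C = (12, −1, 5)   [check: −1·318 + 5·66 = 12]
  54 = 4·12 + 6   → row E = row C − 4·row D = (6, 5, −24)   [check: 5·318 − 24·66 = 6]
  12 = 2·6 + 0   → remainder 0, stop. gcd = 6 (last nonzero row E).
So gcd(66, 318) = 6, with Bézout identity 5·318 − 24·66 = 6. Containment (⊇): the Bézout identity exhibits 6 as an element of (66, 318), giving (6) ⊆ (66, 318). Containment (⊆): since 6 | 66 and 6 | 318 (66 = 6·11, 318 = 6·53), every Z-linear combination of 66 and 318 is divisible by 6, so (66, 318) ⊆ (6). Therefore (66, 318) = (6), d = 6.

Final answer: (66, 318) = (6); d = 6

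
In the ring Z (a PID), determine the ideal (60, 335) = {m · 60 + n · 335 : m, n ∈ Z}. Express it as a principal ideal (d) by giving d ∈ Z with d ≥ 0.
In the PID Z, (a, b) is generated by gcd(a, b). Compute gcd(335, 60) with the extended Euclidean algorithm, tracking rows (r, s, t) with s·335 + t·60 = r:
  row A: (335, 1, 0)   [1·335 + 0·60 = 335]
  row B: (60, 0, 1)   [0·335 + 1·60 = 60]
  335 = 5·60 + 35   → row C = row A − 5·row B = (35, 1, −5)   [check: 1·335 − 5·60 = 35]
  60 = 1·35 + 25   → row D = row B − 1·row C = (25, −1, 6)   [check: −1·335 + 6·60 = 25]
  35 = 1·25 + 10   → row E = row C − 1·row D = (10, 2, −11)   [check: 2·335 − 11·60 = 10]
  25 = 2·10 + 5   → row F = row D − 2·row E = (5, −5, 28)   [check: −5·335 + 28·60 = 5]
  10 = 2·5 + 0   → remainder 0, stop. gcd = 5 (last nonzero row F).
So gcd(60, 335) = 5, with Bézout identity −5·335 + 28·60 = 5. Containment (⊇): the Bézout identity exhibits 5 as an element of (60, 335), giving (5) ⊆ (60, 335). Containment (⊆): since 5 | 60 and 5 | 335 (60 = 5·12, 335 = 5·67), every Z-linear combination of 60 and 335 is divisible by 5, so (60, 335) ⊆ (5). Therefore (60, 335) = (5), d = 5.

Final answer: (60, 335) = (5); d = 5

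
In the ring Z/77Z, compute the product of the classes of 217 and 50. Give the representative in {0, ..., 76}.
70

Reduce the factors first: 217 ≡ 63 (mod 77), so 217 · 50 ≡ 63 · 50 (mod 77). 63 · 50 = 3150. Dividing by 77: 3150 = 40·77 + 70. So (217 · 50) mod 77 = 70.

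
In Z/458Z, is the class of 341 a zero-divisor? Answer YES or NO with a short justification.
NO

gcd(341, 458) = 1, so 341 is a unit in Z/458Z (it has a multiplicative inverse). A unit cannot be a zero-divisor: if 341·b ≡ 0 then multiplying both sides by 341^(−1) gives b ≡ 0. So 341 is not a zero-divisor.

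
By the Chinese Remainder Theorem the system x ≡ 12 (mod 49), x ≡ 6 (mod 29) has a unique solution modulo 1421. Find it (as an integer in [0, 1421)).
The moduli 49, 29 are pairwise coprime, so by the CRT there is a unique solution mod 49·29 = 1421.
Solve by successive substitution. Start with x ≡ 12 (mod 49).
  Combine with x ≡ 6 (mod 29): write x = 12 + 49·t and require 12 + 49·t ≡ 6 (mod 29), i.e. 49·t ≡ 6 − 12 ≡ 23 (mod 29). Since 49^(−1) ≡ 16 (mod 29) (49 ≡ 20 (mod 29)), t ≡ 16·23 ≡ 20 (mod 29). So x ≡ 12 + 49·20 = 992 (mod 1421).
Unique solution in [0, 1421): x = 992.

Final answer: x ≡ 992 (mod 1421); the representative in [0, 1421) is 992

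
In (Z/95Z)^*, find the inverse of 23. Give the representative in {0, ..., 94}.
Apply the extended Euclidean algorithm to (95, 23), tracking rows (r, s, t) with s·95 + t·23 = r. Each division r_prev = q·r_cur + r_new produces the new row as (previous row) − q·(current row):
  row A: (95, 1, 0)   [1·95 + 0·23 = 95]
  row B: (23, 0, 1)   [0·95 + 1·23 = 23]
  95 = 4·23 + 3   → row C = row A − 4·row B = (3, 1, −4)   [check: 1·95 − 4·23 = 3]
  23 = 7·3 + 2   → row D = row B − 7·row C = (2, −7, 29)   [check: −7·95 + 29·23 = 2]
  3 = 1·2 + 1   → row E = row C − 1·row D = (1, 8, −33)   [check: 8·95 − 33·23 = 1]
  2 = 2·1 + 0   → remainder 0, stop. gcd = 1 (last nonzero row E).
The gcd is 1, so 23 is invertible mod 95. The last nonzero row gives 8·95 − 33·23 = 1, so t = −33. So 23^(−1) ≡ −33 ≡ 62 (mod 95). Verify: 23 · 62 = 1426 ≡ 1 (mod 95). ✓

Final answer: 23^(−1) ≡ 62 (mod 95)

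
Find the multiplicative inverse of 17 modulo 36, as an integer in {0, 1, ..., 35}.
17^(−1) ≡ 17 (mod 36)

Apply the extended Euclidean algorithm to (36, 17), tracking rows (r, s, t) with s·36 + t·17 = r. Each division r_prev = q·r_cur + r_new produces the new row as (previous row) − q·(current row):
  row A: (36, 1, 0)   [1·36 + 0·17 = 36]
  row B: (17, 0, 1)   [0·36 + 1·17 = 17]
  36 = 2·17 + 2   → row C = row A − 2·row B = (2, 1, −2)   [check: 1·36 − 2·17 = 2]
  17 = 8·2 + 1   → row D = row B − 8·row C = (1, −8, 17)   [check: −8·36 + 17·17 = 1]
  2 = 2·1 + 0   → remainder 0, stop. gcd = 1 (last nonzero row D).
The gcd is 1, so 17 is invertible mod 36. The last nonzero row gives −8·36 + 17·17 = 1, so t = 17. So 17^(−1) ≡ 17 (mod 36). Verify: 17 · 17 = 289 ≡ 1 (mod 36). ✓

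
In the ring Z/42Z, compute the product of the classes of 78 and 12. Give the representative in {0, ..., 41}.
12

Reduce the factors first: 78 ≡ 36 (mod 42), so 78 · 12 ≡ 36 · 12 (mod 42). 36 · 12 = 432. Dividing by 42: 432 = 10·42 + 12. So (78 · 12) mod 42 = 12.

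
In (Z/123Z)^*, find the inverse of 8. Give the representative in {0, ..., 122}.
Apply the extended Euclidean algorithm to (123, 8), tracking rows (r, s, t) with s·123 + t·8 = r. Each division r_prev = q·r_cur + r_new produces the new row as (previous row) − q·(current row):
  row A: (123, 1, 0)   [1·123 + 0·8 = 123]
  row B: (8, 0, 1)   [0·123 + 1·8 = 8]
  123 = 15·8 + 3   → row C = row A − 15·row B = (3, 1, −15)   [check: 1·123 − 15·8 = 3]
  8 = 2·3 + 2   → row D = row B − 2·row C = (2, −2, 31)   [check: −2·123 + 31·8 = 2]
  3 = 1·2 + 1   → row E = row C − 1·row D = (1, 3, −46)   [check: 3·123 − 46·8 = 1]
  2 = 2·1 + 0   → remainder 0, stop. gcd = 1 (last nonzero row E).
The gcd is 1, so 8 is invertible mod 123. The last nonzero row gives 3·123 − 46·8 = 1, so t = −46. So 8^(−1) ≡ −46 ≡ 77 (mod 123). Verify: 8 · 77 = 616 ≡ 1 (mod 123). ✓

Final answer: 8^(−1) ≡ 77 (mod 123)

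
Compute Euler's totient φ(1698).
φ is multiplicative, with φ(p^e) = p^e − p^(e−1). Factorise 1698 = 2 · 3 · 283. Then
  φ(1698) = (2 − 1) · (3 − 1) · (283 − 1) = 1 · 2 · 282 = 564.

Final answer: φ(1698) = 564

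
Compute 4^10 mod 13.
Use repeated squaring. Binary(10) = 1010. Walk through the bits of the exponent 10 left-to-right: at each bit after the leading one, square the running value, then multiply by 4 if the bit is 1 (always reducing mod 13):
  bit 1 = 1 (leading): start with 4.
  bit 2 = 0: square 4^2 = 16 ≡ 3 (mod 13).
  bit 3 = 1: square 3^2 = 9; bit is 1, so multiply 9·4 = 36 ≡ 10 (mod 13).
  bit 4 = 0: square 10^2 = 100 ≡ 9 (mod 13).
Final value: 4^10 ≡ 9 (mod 13).

Final answer: 9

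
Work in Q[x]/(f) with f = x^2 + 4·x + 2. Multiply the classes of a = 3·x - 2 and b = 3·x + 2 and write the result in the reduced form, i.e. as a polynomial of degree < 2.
First multiply in Q[x] without reducing: a · b = 9·x^2 - 4. Now divide by f(x) = x^2 + 4·x + 2, eliminating the leading term at each step:
  leading term 9·x^2: subtract (9)·f(x) = 9·x^2 + 36·x + 18, leaving -36·x - 22
The degree is now < 2, so this is the remainder. Hence a · b ≡ -36·x - 22 in Q[x]/(f).

Final answer: a · b ≡ -36·x - 22 (mod f(x))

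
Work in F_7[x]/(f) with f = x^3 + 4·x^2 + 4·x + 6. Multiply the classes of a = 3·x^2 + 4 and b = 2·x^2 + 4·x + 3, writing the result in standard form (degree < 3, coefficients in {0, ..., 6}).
a · b ≡ 6·x^2 (mod f(x))

Multiply as integer polynomials: a · b = 6·x^4 + 12·x^3 + 17·x^2 + 16·x + 12. Reducing coefficients mod 7: a · b ≡ 6·x^4 + 5·x^3 + 3·x^2 + 2·x + 5. Now divide by f(x) = x^3 + 4·x^2 + 4·x + 6 in F_7[x], eliminating the leading term at each step:
  leading term 6·x^4: subtract (6·x)·f(x) = 6·x^4 + 3·x^3 + 3·x^2 + x, leaving 2·x^3 + x + 5 (coefficients mod 7)
  leading term 2·x^3: subtract (2)·f(x) = 2·x^3 + x^2 + x + 5, leaving 6·x^2 (coefficients mod 7)
The degree is now < 3, so this is the remainder. Hence a · b ≡ 6·x^2 in F_7[x]/(f).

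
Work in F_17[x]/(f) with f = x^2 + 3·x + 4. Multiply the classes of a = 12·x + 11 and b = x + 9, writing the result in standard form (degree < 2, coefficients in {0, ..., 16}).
a · b ≡ 15·x (mod f(x))

Multiply as integer polynomials: a · b = 12·x^2 + 119·x + 99. Reducing coefficients mod 17: a · b ≡ 12·x^2 + 14. Now divide by f(x) = x^2 + 3·x + 4 in F_17[x], eliminating the leading term at each step:
  leading term 12·x^2: subtract (12)·f(x) = 12·x^2 + 2·x + 14, leaving 15·x (coefficients mod 17)
The degree is now < 2, so this is the remainder. Hence a · b ≡ 15·x in F_17[x]/(f).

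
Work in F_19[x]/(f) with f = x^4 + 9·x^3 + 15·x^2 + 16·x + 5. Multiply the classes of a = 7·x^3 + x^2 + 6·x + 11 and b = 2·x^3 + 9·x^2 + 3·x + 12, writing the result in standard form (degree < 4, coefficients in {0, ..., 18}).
a · b ≡ 9·x^3 + 13·x^2 + 14·x + 13 (mod f(x))

Multiply as integer polynomials: a · b = 14·x^6 + 65·x^5 + 42·x^4 + 163·x^3 + 129·x^2 + 105·x + 132. Reducing coefficients mod 19: a · b ≡ 14·x^6 + 8·x^5 + 4·x^4 + 11·x^3 + 15·x^2 + 10·x + 18. Now divide by f(x) = x^4 + 9·x^3 + 15·x^2 + 16·x + 5 in F_19[x], eliminating the leading term at each step:
  leading term 14·x^6: subtract (14·x^2)·f(x) = 14·x^6 + 12·x^5 + x^4 + 15·x^3 + 13·x^2, leaving 15·x^5 + 3·x^4 + 15·x^3 + 2·x^2 + 10·x + 18 (coefficients mod 19)
  leading term 15·x^5: subtract (15·x)·f(x) = 15·x^5 + 2·x^4 + 16·x^3 + 12·x^2 + 18·x, leaving x^4 + 18·x^3 + 9·x^2 + 11·x + 18 (coefficients mod 19)
  leading term x^4: subtract (1)·f(x) = x^4 + 9·x^3 + 15·x^2 + 16·x + 5, leaving 9·x^3 + 13·x^2 + 14·x + 13 (coefficients mod 19)
The degree is now < 4, so this is the remainder. Hence a · b ≡ 9·x^3 + 13·x^2 + 14·x + 13 in F_19[x]/(f).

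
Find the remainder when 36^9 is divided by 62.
Use repeated squaring. Binary(9) = 1001. Walk through the bits of the exponent 9 left-to-right: at each bit after the leading one, square the running value, then multiply by 36 if the bit is 1 (always reducing mod 62):
  bit 1 = 1 (leading): start with 36.
  bit 2 = 0: square 36^2 = 1296 ≡ 56 (mod 62).
  bit 3 = 0: square 56^2 = 3136 ≡ 36 (mod 62).
  bit 4 = 1: square 36^2 = 1296 ≡ 56; bit is 1, so multiply 56·36 = 2016 ≡ 32 (mod 62).
Final value: 36^9 ≡ 32 (mod 62).

Final answer: 32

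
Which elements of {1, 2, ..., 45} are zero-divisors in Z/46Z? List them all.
An element a ∈ Z/46Z (with a ≠ 0) is a zero-divisor iff gcd(a, 46) > 1 (because a is a unit precisely when gcd(a, n) = 1, and in Z/nZ every nonzero, non-unit element is a zero-divisor). Scan a = 1, ..., 45 and keep those with gcd(a, 46) > 1:
  gcd(2, 46) = 2, gcd(4, 46) = 2, gcd(6, 46) = 2, gcd(8, 46) = 2, gcd(10, 46) = 2, gcd(12, 46) = 2, gcd(14, 46) = 2, gcd(16, 46) = 2, gcd(18, 46) = 2, gcd(20, 46) = 2, gcd(22, 46) = 2, gcd(23, 46) = 23, gcd(24, 46) = 2, gcd(26, 46) = 2, gcd(28, 46) = 2, gcd(30, 46) = 2, gcd(32, 46) = 2, gcd(34, 46) = 2, gcd(36, 46) = 2, gcd(38, 46) = 2, gcd(40, 46) = 2, gcd(42, 46) = 2, gcd(44, 46) = 2.
All other a ∈ {1, ..., 45} have gcd(a, 46) = 1 and are units. So the nonzero zero-divisors are exactly the 23 values of a appearing in this scan.

Final answer: nonzero zero-divisors of Z/46Z = {2, 4, 6, 8, 10, 12, 14, 16, 18, 20, 22, 23, 24, 26, 28, 30, 32, 34, 36, 38, 40, 42, 44}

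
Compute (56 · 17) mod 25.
Reduce the factors first: 56 ≡ 6 (mod 25), so 56 · 17 ≡ 6 · 17 (mod 25). 6 · 17 = 102. Dividing by 25: 102 = 4·25 + 2. So (56 · 17) mod 25 = 2.

Final answer: 2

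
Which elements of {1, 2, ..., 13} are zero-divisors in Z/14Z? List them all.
An element a ∈ Z/14Z (with a ≠ 0) is a zero-divisor iff gcd(a, 14) > 1 (because a is a unit precisely when gcd(a, n) = 1, and in Z/nZ every nonzero, non-unit element is a zero-divisor). Scan a = 1, ..., 13 and keep those with gcd(a, 14) > 1:
  gcd(2, 14) = 2, gcd(4, 14) = 2, gcd(6, 14) = 2, gcd(7, 14) = 7, gcd(8, 14) = 2, gcd(10, 14) = 2, gcd(12, 14) = 2.
All other a ∈ {1, ..., 13} have gcd(a, 14) = 1 and are units. So the nonzero zero-divisors are exactly the 7 values of a appearing in this scan.

Final answer: nonzero zero-divisors of Z/14Z = {2, 4, 6, 7, 8, 10, 12}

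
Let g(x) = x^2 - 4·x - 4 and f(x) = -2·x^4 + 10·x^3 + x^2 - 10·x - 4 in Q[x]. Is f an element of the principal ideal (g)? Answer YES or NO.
NO

In Q[x] the ideal (g) consists of all multiples of g, so f ∈ (g) iff g | f, i.e. iff the remainder of f on division by g is 0. Divide f by g (g is monic, so eliminate the leading term of the running remainder at each step):
  leading term -2·x^4: subtract (-2·x^2)·g(x) = -2·x^4 + 8·x^3 + 8·x^2, leaving 2·x^3 - 7·x^2 - 10·x - 4
  leading term 2·x^3: subtract (2·x)·g(x) = 2·x^3 - 8·x^2 - 8·x, leaving x^2 - 2·x - 4
  leading term x^2: subtract (1)·g(x) = x^2 - 4·x - 4, leaving 2·x
The remainder r(x) = 2·x ≠ 0 (and deg r < deg g), so g ∤ f, i.e. f ∉ (g).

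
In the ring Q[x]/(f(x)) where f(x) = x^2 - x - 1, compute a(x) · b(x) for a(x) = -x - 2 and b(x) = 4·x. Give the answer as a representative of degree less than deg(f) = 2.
First multiply in Q[x] without reducing: a · b = -4·x^2 - 8·x. Now divide by f(x) = x^2 - x - 1, eliminating the leading term at each step:
  leading term -4·x^2: subtract (-4)·f(x) = -4·x^2 + 4·x + 4, leaving -12·x - 4
The degree is now < 2, so this is the remainder. Hence a · b ≡ -12·x - 4 in Q[x]/(f).

Final answer: a · b ≡ -12·x - 4 (mod f(x))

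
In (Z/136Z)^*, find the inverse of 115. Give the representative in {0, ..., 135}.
115^(−1) ≡ 123 (mod 136)

Apply the extended Euclidean algorithm to (136, 115), tracking rows (r, s, t) with s·136 + t·115 = r. Each division r_prev = q·r_cur + r_new produces the new row as (previous row) − q·(current row):
  row A: (136, 1, 0)   [1·136 + 0·115 = 136]
  row B: (115, 0, 1)   [0·136 + 1·115 = 115]
  136 = 1·115 + 21   → row C = row A − 1·row B = (21, 1, −1)   [check: 1·136 − 1·115 = 21]
  115 = 5·21 + 10   → row D = row B − 5·row C = (10, −5, 6)   [check: −5·136 + 6·115 = 10]
  21 = 2·10 + 1   → row E = row C − 2·row D = (1, 11, −13)   [check: 11·136 − 13·115 = 1]
  10 = 10·1 + 0   → remainder 0, stop. gcd = 1 (last nonzero row E).
The gcd is 1, so 115 is invertible mod 136. The last nonzero row gives 11·136 − 13·115 = 1, so t = −13. So 115^(−1) ≡ −13 ≡ 123 (mod 136). Verify: 115 · 123 = 14145 ≡ 1 (mod 136). ✓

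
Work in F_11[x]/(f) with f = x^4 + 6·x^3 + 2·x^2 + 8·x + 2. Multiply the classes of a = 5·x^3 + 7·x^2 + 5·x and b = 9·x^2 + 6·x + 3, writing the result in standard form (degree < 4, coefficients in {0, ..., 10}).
a · b ≡ 7·x^3 + x^2 + 10·x + 2 (mod f(x))

Multiply as integer polynomials: a · b = 45·x^5 + 93·x^4 + 102·x^3 + 51·x^2 + 15·x. Reducing coefficients mod 11: a · b ≡ x^5 + 5·x^4 + 3·x^3 + 7·x^2 + 4·x. Now divide by f(x) = x^4 + 6·x^3 + 2·x^2 + 8·x + 2 in F_11[x], eliminating the leading term at each step:
  leading term x^5: subtract (x)·f(x) = x^5 + 6·x^4 + 2·x^3 + 8·x^2 + 2·x, leaving 10·x^4 + x^3 + 10·x^2 + 2·x (coefficients mod 11)
  leading term 10·x^4: subtract (10)·f(x) = 10·x^4 + 5·x^3 + 9·x^2 + 3·x + 9, leaving 7·x^3 + x^2 + 10·x + 2 (coefficients mod 11)
The degree is now < 4, so this is the remainder. Hence a · b ≡ 7·x^3 + x^2 + 10·x + 2 in F_11[x]/(f).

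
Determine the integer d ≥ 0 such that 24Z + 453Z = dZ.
In the PID Z, (a, b) is generated by gcd(a, b). Compute gcd(453, 24) with the extended Euclidean algorithm, tracking rows (r, s, t) with s·453 + t·24 = r:
  row A: (453, 1, 0)   [1·453 + 0·24 = 453]
  row B: (24, 0, 1)   [0·453 + 1·24 = 24]
  453 = 18·24 + 21   → row C = row A − 18·row B = (21, 1, −18)   [check: 1·453 − 18·24 = 21]
  24 = 1·21 + 3   → row D = row B − 1·row C = (3, −1, 19)   [check: −1·453 + 19·24 = 3]
  21 = 7·3 + 0   → remainder 0, stop. gcd = 3 (last nonzero row D).
So gcd(24, 453) = 3, with Bézout identity −1·453 + 19·24 = 3. Containment (⊇): the Bézout identity exhibits 3 as an element of (24, 453), giving (3) ⊆ (24, 453). Containment (⊆): since 3 | 24 and 3 | 453 (24 = 3·8, 453 = 3·151), every Z-linear combination of 24 and 453 is divisible by 3, so (24, 453) ⊆ (3). Therefore (24, 453) = (3), d = 3.

Final answer: (24, 453) = (3); d = 3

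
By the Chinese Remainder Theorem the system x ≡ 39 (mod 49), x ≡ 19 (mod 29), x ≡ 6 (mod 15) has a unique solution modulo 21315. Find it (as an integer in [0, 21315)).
The moduli 49, 29, 15 are pairwise coprime, so by the CRT there is a unique solution mod 49·29·15 = 21315.
Solve by successive substitution. Start with x ≡ 39 (mod 49).
  Combine with x ≡ 19 (mod 29): write x = 39 + 49·t and require 39 + 49·t ≡ 19 (mod 29), i.e. 49·t ≡ 19 − 39 ≡ 9 (mod 29). Since 49^(−1) ≡ 16 (mod 29) (49 ≡ 20 (mod 29)), t ≡ 16·9 ≡ 28 (mod 29). So x ≡ 39 + 49·28 = 1411 (mod 1421).
  Combine with x ≡ 6 (mod 15): write x = 1411 + 1421·t and require 1411 + 1421·t ≡ 6 (mod 15), i.e. 1421·t ≡ 6 − 1411 ≡ 5 (mod 15). Since 1421^(−1) ≡ 11 (mod 15) (1421 ≡ 11 (mod 15)), t ≡ 11·5 ≡ 10 (mod 15). So x ≡ 1411 + 1421·10 = 15621 (mod 21315).
Unique solution in [0, 21315): x = 15621.

Final answer: x ≡ 15621 (mod 21315); the representative in [0, 21315) is 15621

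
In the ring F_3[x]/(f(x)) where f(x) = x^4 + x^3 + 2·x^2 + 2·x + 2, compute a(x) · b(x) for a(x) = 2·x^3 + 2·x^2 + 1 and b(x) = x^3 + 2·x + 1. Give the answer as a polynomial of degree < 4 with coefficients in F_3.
Multiply as integer polynomials: a · b = 2·x^6 + 2·x^5 + 4·x^4 + 7·x^3 + 2·x^2 + 2·x + 1. Reducing coefficients mod 3: a · b ≡ 2·x^6 + 2·x^5 + x^4 + x^3 + 2·x^2 + 2·x + 1. Now divide by f(x) = x^4 + x^3 + 2·x^2 + 2·x + 2 in F_3[x], eliminating the leading term at each step:
  leading term 2·x^6: subtract (2·x^2)·f(x) = 2·x^6 + 2·x^5 + x^4 + x^3 + x^2, leaving x^2 + 2·x + 1 (coefficients mod 3)
The degree is now < 4, so this is the remainder. Hence a · b ≡ x^2 + 2·x + 1 in F_3[x]/(f).

Final answer: a · b ≡ x^2 + 2·x + 1 (mod f(x))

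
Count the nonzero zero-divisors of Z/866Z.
In Z/866Z each nonzero element is either a unit (gcd with 866 is 1) or a zero-divisor (gcd > 1). The number of units is φ(866): factorise 866 = 2 · 433, so φ(866) = (2 − 1) · (433 − 1) = 1 · 432 = 432. The nonzero elements number 866 − 1 = 865. Hence the nonzero zero-divisors number 865 − 432 = 433.

Final answer: Z/866Z has 433 nonzero zero-divisors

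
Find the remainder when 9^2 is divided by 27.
0

Use repeated squaring. Binary(2) = 10. Walk through the bits of the exponent 2 left-to-right: at each bit after the leading one, square the running value, then multiply by 9 if the bit is 1 (always reducing mod 27):
  bit 1 = 1 (leading): start with 9.
  bit 2 = 0: square 9^2 = 81 ≡ 0 (mod 27).
Final value: 9^2 ≡ 0 (mod 27).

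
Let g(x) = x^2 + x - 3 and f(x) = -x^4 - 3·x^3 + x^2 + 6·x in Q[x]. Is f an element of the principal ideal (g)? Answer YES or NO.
YES

In Q[x] the ideal (g) consists of all multiples of g, so f ∈ (g) iff g | f, i.e. iff the remainder of f on division by g is 0. Divide f by g (g is monic, so eliminate the leading term of the running remainder at each step):
  leading term -x^4: subtract (-x^2)·g(x) = -x^4 - x^3 + 3·x^2, leaving -2·x^3 - 2·x^2 + 6·x
  leading term -2·x^3: subtract (-2·x)·g(x) = -2·x^3 - 2·x^2 + 6·x, leaving 0
The remainder is 0, so f(x) = g(x) · h(x) with h(x) = -x^2 - 2·x. Hence g | f, i.e. f ∈ (g).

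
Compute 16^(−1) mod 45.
16^(−1) ≡ 31 (mod 45)

Apply the extended Euclidean algorithm to (45, 16), tracking rows (r, s, t) with s·45 + t·16 = r. Each division r_prev = q·r_cur + r_new produces the new row as (previous row) − q·(current row):
  row A: (45, 1, 0)   [1·45 + 0·16 = 45]
  row B: (16, 0, 1)   [0·45 + 1·16 = 16]
  45 = 2·16 + 13   → row C = row A − 2·row B = (13, 1, −2)   [check: 1·45 − 2·16 = 13]
  16 = 1·13 + 3   → row D = row B − 1·row C = (3, −1, 3)   [check: −1·45 + 3·16 = 3]
  13 = 4·3 + 1   → row E = row C − 4·row D = (1, 5, −14)   [check: 5·45 − 14·16 = 1]
  3 = 3·1 + 0   → remainder 0, stop. gcd = 1 (last nonzero row E).
The gcd is 1, so 16 is invertible mod 45. The last nonzero row gives 5·45 − 14·16 = 1, so t = −14. So 16^(−1) ≡ −14 ≡ 31 (mod 45). Verify: 16 · 31 = 496 ≡ 1 (mod 45). ✓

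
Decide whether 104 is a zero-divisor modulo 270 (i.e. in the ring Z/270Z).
YES

gcd(104, 270) = 2 > 1, so 104 is not a unit in Z/270Z. In Z/nZ every nonzero non-unit is a zero-divisor: explicitly, take b = 270/gcd = 135 ≠ 0 (mod 270); then 104·135 = 14040 = 52·270, i.e. 104·135 ≡ 0 (mod 270). So 104 is a zero-divisor.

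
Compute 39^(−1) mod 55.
39^(−1) ≡ 24 (mod 55)

Apply the extended Euclidean algorithm to (55, 39), tracking rows (r, s, t) with s·55 + t·39 = r. Each division r_prev = q·r_cur + r_new produces the new row as (previous row) − q·(current row):
  row A: (55, 1, 0)   [1·55 + 0·39 = 55]
  row B: (39, 0, 1)   [0·55 + 1·39 = 39]
  55 = 1·39 + 16   → row C = row A − 1·row B = (16, 1, −1)   [check: 1·55 − 1·39 = 16]
  39 = 2·16 + 7   → row D = row B − 2·row C = (7, −2, 3)   [check: −2·55 + 3·39 = 7]
  16 = 2·7 + 2   → row E = row C − 2·row D = (2, 5, −7)   [check: 5·55 − 7·39 = 2]
  7 = 3·2 + 1   → row F = row D − 3·row E = (1, −17, 24)   [check: −17·55 + 24·39 = 1]
  2 = 2·1 + 0   → remainder 0, stop. gcd = 1 (last nonzero row F).
The gcd is 1, so 39 is invertible mod 55. The last nonzero row gives −17·55 + 24·39 = 1, so t = 24. So 39^(−1) ≡ 24 (mod 55). Verify: 39 · 24 = 936 ≡ 1 (mod 55). ✓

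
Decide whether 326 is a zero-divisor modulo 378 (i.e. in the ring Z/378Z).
gcd(326, 378) = 2 > 1, so 326 is not a unit in Z/378Z. In Z/nZ every nonzero non-unit is a zero-divisor: explicitly, take b = 378/gcd = 189 ≠ 0 (mod 378); then 326·189 = 61614 = 163·378, i.e. 326·189 ≡ 0 (mod 378). So 326 is a zero-divisor.

Final answer: YES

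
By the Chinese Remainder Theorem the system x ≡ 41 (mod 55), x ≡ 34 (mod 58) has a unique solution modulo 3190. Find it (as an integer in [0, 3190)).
The moduli 55, 58 are pairwise coprime, so by the CRT there is a unique solution mod 55·58 = 3190.
Solve by successive substitution. Start with x ≡ 41 (mod 55).
  Combine with x ≡ 34 (mod 58): write x = 41 + 55·t and require 41 + 55·t ≡ 34 (mod 58), i.e. 55·t ≡ 34 − 41 ≡ 51 (mod 58). Since 55^(−1) ≡ 19 (mod 58), t ≡ 19·51 ≡ 41 (mod 58). So x ≡ 41 + 55·41 = 2296 (mod 3190).
Unique solution in [0, 3190): x = 2296.

Final answer: x ≡ 2296 (mod 3190); the representative in [0, 3190) is 2296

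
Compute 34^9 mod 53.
5

Use repeated squaring. Binary(9) = 1001. Walk through the bits of the exponent 9 left-to-right: at each bit after the leading one, square the running value, then multiply by 34 if the bit is 1 (always reducing mod 53):
  bit 1 = 1 (leading): start with 34.
  bit 2 = 0: square 34^2 = 1156 ≡ 43 (mod 53).
  bit 3 = 0: square 43^2 = 1849 ≡ 47 (mod 53).
  bit 4 = 1: square 47^2 = 2209 ≡ 36; bit is 1, so multiply 36·34 = 1224 ≡ 5 (mod 53).
Final value: 34^9 ≡ 5 (mod 53).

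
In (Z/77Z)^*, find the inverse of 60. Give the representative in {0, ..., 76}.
Apply the extended Euclidean algorithm to (77, 60), tracking rows (r, s, t) with s·77 + t·60 = r. Each division r_prev = q·r_cur + r_new produces the new row as (previous row) − q·(current row):
  row A: (77, 1, 0)   [1·77 + 0·60 = 77]
  row B: (60, 0, 1)   [0·77 + 1·60 = 60]
  77 = 1·60 + 17   → row C = row A − 1·row B = (17, 1, −1)   [check: 1·77 − 1·60 = 17]
  60 = 3·17 + 9   → row D = row B − 3·row C = (9, −3, 4)   [check: −3·77 + 4·60 = 9]
  17 = 1·9 + 8   → row E = row C − 1·row D = (8, 4, −5)   [check: 4·77 − 5·60 = 8]
  9 = 1·8 + 1   → row F = row D − 1·row E = (1, −7, 9)   [check: −7·77 + 9·60 = 1]
  8 = 8·1 + 0   → remainder 0, stop. gcd = 1 (last nonzero row F).
The gcd is 1, so 60 is invertible mod 77. The last nonzero row gives −7·77 + 9·60 = 1, so t = 9. So 60^(−1) ≡ 9 (mod 77). Verify: 60 · 9 = 540 ≡ 1 (mod 77). ✓

Final answer: 60^(−1) ≡ 9 (mod 77)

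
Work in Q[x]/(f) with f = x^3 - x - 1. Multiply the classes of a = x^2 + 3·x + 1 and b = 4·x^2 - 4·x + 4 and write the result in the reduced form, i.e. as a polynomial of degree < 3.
a · b ≡ 20·x + 12 (mod f(x))

First multiply in Q[x] without reducing: a · b = 4·x^4 + 8·x^3 - 4·x^2 + 8·x + 4. Now divide by f(x) = x^3 - x - 1, eliminating the leading term at each step:
  leading term 4·x^4: subtract (4·x)·f(x) = 4·x^4 - 4·x^2 - 4·x, leaving 8·x^3 + 12·x + 4
  leading term 8·x^3: subtract (8)·f(x) = 8·x^3 - 8·x - 8, leaving 20·x + 12
The degree is now < 3, so this is the remainder. Hence a · b ≡ 20·x + 12 in Q[x]/(f).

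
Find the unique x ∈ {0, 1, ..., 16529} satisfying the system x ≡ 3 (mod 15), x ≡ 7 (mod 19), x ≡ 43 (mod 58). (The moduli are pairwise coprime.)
The moduli 15, 19, 58 are pairwise coprime, so by the CRT there is a unique solution mod 15·19·58 = 16530.
Solve by successive substitution. Start with x ≡ 3 (mod 15).
  Combine with x ≡ 7 (mod 19): write x = 3 + 15·t and require 3 + 15·t ≡ 7 (mod 19), i.e. 15·t ≡ 7 − 3 ≡ 4 (mod 19). Since 15^(−1) ≡ 14 (mod 19), t ≡ 14·4 ≡ 18 (mod 19). So x ≡ 3 + 15·18 = 273 (mod 285).
  Combine with x ≡ 43 (mod 58): write x = 273 + 285·t and require 273 + 285·t ≡ 43 (mod 58), i.e. 285·t ≡ 43 − 273 ≡ 2 (mod 58). Since 285^(−1) ≡ 23 (mod 58) (285 ≡ 53 (mod 58)), t ≡ 23·2 ≡ 46 (mod 58). So x ≡ 273 + 285·46 = 13383 (mod 16530).
Unique solution in [0, 16530): x = 13383.

Final answer: x ≡ 13383 (mod 16530); the representative in [0, 16530) is 13383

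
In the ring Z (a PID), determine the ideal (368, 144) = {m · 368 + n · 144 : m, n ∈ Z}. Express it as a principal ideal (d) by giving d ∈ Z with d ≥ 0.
(368, 144) = (16); d = 16

In the PID Z, (a, b) is generated by gcd(a, b). Compute gcd(368, 144) with the extended Euclidean algorithm, tracking rows (r, s, t) with s·368 + t·144 = r:
  row A: (368, 1, 0)   [1·368 + 0·144 = 368]
  row B: (144, 0, 1)   [0·368 + 1·144 = 144]
  368 = 2·144 + 80   → row C = row A − 2·row B = (80, 1, −2)   [check: 1·368 − 2·144 = 80]
  144 = 1·80 + 64   → row D = row B − 1·row C = (64, −1, 3)   [check: −1·368 + 3·144 = 64]
  80 = 1·64 + 16   → row E = row C − 1·row D = (16, 2, −5)   [check: 2·368 − 5·144 = 16]
  64 = 4·16 + 0   → remainder 0, stop. gcd = 16 (last nonzero row E).
So gcd(368, 144) = 16, with Bézout identity 2·368 − 5·144 = 16. Containment (⊇): the Bézout identity exhibits 16 as an element of (368, 144), giving (16) ⊆ (368, 144). Containment (⊆): since 16 | 368 and 16 | 144 (368 = 16·23, 144 = 16·9), every Z-linear combination of 368 and 144 is divisible by 16, so (368, 144) ⊆ (16). Therefore (368, 144) = (16), d = 16.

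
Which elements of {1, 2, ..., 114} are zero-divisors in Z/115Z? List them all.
An element a ∈ Z/115Z (with a ≠ 0) is a zero-divisor iff gcd(a, 115) > 1 (because a is a unit precisely when gcd(a, n) = 1, and in Z/nZ every nonzero, non-unit element is a zero-divisor). Scan a = 1, ..., 114 and keep those with gcd(a, 115) > 1:
  gcd(5, 115) = 5, gcd(10, 115) = 5, gcd(15, 115) = 5, gcd(20, 115) = 5, gcd(23, 115) = 23, gcd(25, 115) = 5, gcd(30, 115) = 5, gcd(35, 115) = 5, gcd(40, 115) = 5, gcd(45, 115) = 5, gcd(46, 115) = 23, gcd(50, 115) = 5, gcd(55, 115) = 5, gcd(60, 115) = 5, gcd(65, 115) = 5, gcd(69, 115) = 23, gcd(70, 115) = 5, gcd(75, 115) = 5, gcd(80, 115) = 5, gcd(85, 115) = 5, gcd(90, 115) = 5, gcd(92, 115) = 23, gcd(95, 115) = 5, gcd(100, 115) = 5, gcd(105, 115) = 5, gcd(110, 115) = 5.
All other a ∈ {1, ..., 114} have gcd(a, 115) = 1 and are units. So the nonzero zero-divisors are exactly the 26 values of a appearing in this scan.

Final answer: nonzero zero-divisors of Z/115Z = {5, 10, 15, 20, 23, 25, 30, 35, 40, 45, 46, 50, 55, 60, 65, 69, 70, 75, 80, 85, 90, 92, 95, 100, 105, 110}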